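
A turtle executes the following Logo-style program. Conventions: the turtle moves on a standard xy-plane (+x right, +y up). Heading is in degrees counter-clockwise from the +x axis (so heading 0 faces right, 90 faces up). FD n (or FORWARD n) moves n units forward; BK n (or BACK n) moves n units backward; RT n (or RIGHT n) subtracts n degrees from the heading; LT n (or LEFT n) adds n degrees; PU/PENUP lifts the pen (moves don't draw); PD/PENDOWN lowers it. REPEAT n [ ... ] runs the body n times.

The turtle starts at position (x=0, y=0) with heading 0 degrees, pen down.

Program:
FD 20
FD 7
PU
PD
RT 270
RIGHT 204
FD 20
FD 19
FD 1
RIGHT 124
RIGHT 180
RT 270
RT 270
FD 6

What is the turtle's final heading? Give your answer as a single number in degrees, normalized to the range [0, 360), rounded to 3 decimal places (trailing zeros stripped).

Answer: 122

Derivation:
Executing turtle program step by step:
Start: pos=(0,0), heading=0, pen down
FD 20: (0,0) -> (20,0) [heading=0, draw]
FD 7: (20,0) -> (27,0) [heading=0, draw]
PU: pen up
PD: pen down
RT 270: heading 0 -> 90
RT 204: heading 90 -> 246
FD 20: (27,0) -> (18.865,-18.271) [heading=246, draw]
FD 19: (18.865,-18.271) -> (11.137,-35.628) [heading=246, draw]
FD 1: (11.137,-35.628) -> (10.731,-36.542) [heading=246, draw]
RT 124: heading 246 -> 122
RT 180: heading 122 -> 302
RT 270: heading 302 -> 32
RT 270: heading 32 -> 122
FD 6: (10.731,-36.542) -> (7.551,-31.454) [heading=122, draw]
Final: pos=(7.551,-31.454), heading=122, 6 segment(s) drawn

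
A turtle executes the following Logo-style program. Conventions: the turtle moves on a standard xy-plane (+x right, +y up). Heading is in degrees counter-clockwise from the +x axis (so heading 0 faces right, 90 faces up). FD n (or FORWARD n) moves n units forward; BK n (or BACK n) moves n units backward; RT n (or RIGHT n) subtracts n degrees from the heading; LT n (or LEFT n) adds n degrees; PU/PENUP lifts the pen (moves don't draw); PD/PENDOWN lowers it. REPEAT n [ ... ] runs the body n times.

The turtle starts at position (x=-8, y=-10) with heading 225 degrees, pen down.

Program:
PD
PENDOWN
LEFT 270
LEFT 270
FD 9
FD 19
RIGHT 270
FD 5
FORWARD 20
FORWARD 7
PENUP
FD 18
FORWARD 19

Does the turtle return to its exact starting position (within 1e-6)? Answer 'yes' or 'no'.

Answer: no

Derivation:
Executing turtle program step by step:
Start: pos=(-8,-10), heading=225, pen down
PD: pen down
PD: pen down
LT 270: heading 225 -> 135
LT 270: heading 135 -> 45
FD 9: (-8,-10) -> (-1.636,-3.636) [heading=45, draw]
FD 19: (-1.636,-3.636) -> (11.799,9.799) [heading=45, draw]
RT 270: heading 45 -> 135
FD 5: (11.799,9.799) -> (8.263,13.335) [heading=135, draw]
FD 20: (8.263,13.335) -> (-5.879,27.477) [heading=135, draw]
FD 7: (-5.879,27.477) -> (-10.828,32.426) [heading=135, draw]
PU: pen up
FD 18: (-10.828,32.426) -> (-23.556,45.154) [heading=135, move]
FD 19: (-23.556,45.154) -> (-36.991,58.589) [heading=135, move]
Final: pos=(-36.991,58.589), heading=135, 5 segment(s) drawn

Start position: (-8, -10)
Final position: (-36.991, 58.589)
Distance = 74.465; >= 1e-6 -> NOT closed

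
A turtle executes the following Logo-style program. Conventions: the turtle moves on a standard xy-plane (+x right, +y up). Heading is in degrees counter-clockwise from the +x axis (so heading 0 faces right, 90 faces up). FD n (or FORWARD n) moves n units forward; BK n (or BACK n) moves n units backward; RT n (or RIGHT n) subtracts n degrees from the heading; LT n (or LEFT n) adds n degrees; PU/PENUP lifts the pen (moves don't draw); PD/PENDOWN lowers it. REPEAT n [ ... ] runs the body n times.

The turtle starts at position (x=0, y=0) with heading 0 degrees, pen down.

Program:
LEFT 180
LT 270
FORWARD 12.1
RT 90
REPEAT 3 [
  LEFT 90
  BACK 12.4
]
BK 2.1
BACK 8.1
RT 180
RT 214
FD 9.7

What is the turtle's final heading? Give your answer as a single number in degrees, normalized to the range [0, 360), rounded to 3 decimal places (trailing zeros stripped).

Executing turtle program step by step:
Start: pos=(0,0), heading=0, pen down
LT 180: heading 0 -> 180
LT 270: heading 180 -> 90
FD 12.1: (0,0) -> (0,12.1) [heading=90, draw]
RT 90: heading 90 -> 0
REPEAT 3 [
  -- iteration 1/3 --
  LT 90: heading 0 -> 90
  BK 12.4: (0,12.1) -> (0,-0.3) [heading=90, draw]
  -- iteration 2/3 --
  LT 90: heading 90 -> 180
  BK 12.4: (0,-0.3) -> (12.4,-0.3) [heading=180, draw]
  -- iteration 3/3 --
  LT 90: heading 180 -> 270
  BK 12.4: (12.4,-0.3) -> (12.4,12.1) [heading=270, draw]
]
BK 2.1: (12.4,12.1) -> (12.4,14.2) [heading=270, draw]
BK 8.1: (12.4,14.2) -> (12.4,22.3) [heading=270, draw]
RT 180: heading 270 -> 90
RT 214: heading 90 -> 236
FD 9.7: (12.4,22.3) -> (6.976,14.258) [heading=236, draw]
Final: pos=(6.976,14.258), heading=236, 7 segment(s) drawn

Answer: 236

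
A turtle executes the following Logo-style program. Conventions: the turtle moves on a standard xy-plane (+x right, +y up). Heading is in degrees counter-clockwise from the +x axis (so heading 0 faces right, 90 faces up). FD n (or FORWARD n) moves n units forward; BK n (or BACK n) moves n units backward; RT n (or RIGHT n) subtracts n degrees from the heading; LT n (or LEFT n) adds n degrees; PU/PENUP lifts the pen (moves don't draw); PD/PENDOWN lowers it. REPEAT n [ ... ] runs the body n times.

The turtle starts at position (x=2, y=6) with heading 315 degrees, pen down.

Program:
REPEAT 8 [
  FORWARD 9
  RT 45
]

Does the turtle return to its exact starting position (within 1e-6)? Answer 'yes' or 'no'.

Answer: yes

Derivation:
Executing turtle program step by step:
Start: pos=(2,6), heading=315, pen down
REPEAT 8 [
  -- iteration 1/8 --
  FD 9: (2,6) -> (8.364,-0.364) [heading=315, draw]
  RT 45: heading 315 -> 270
  -- iteration 2/8 --
  FD 9: (8.364,-0.364) -> (8.364,-9.364) [heading=270, draw]
  RT 45: heading 270 -> 225
  -- iteration 3/8 --
  FD 9: (8.364,-9.364) -> (2,-15.728) [heading=225, draw]
  RT 45: heading 225 -> 180
  -- iteration 4/8 --
  FD 9: (2,-15.728) -> (-7,-15.728) [heading=180, draw]
  RT 45: heading 180 -> 135
  -- iteration 5/8 --
  FD 9: (-7,-15.728) -> (-13.364,-9.364) [heading=135, draw]
  RT 45: heading 135 -> 90
  -- iteration 6/8 --
  FD 9: (-13.364,-9.364) -> (-13.364,-0.364) [heading=90, draw]
  RT 45: heading 90 -> 45
  -- iteration 7/8 --
  FD 9: (-13.364,-0.364) -> (-7,6) [heading=45, draw]
  RT 45: heading 45 -> 0
  -- iteration 8/8 --
  FD 9: (-7,6) -> (2,6) [heading=0, draw]
  RT 45: heading 0 -> 315
]
Final: pos=(2,6), heading=315, 8 segment(s) drawn

Start position: (2, 6)
Final position: (2, 6)
Distance = 0; < 1e-6 -> CLOSED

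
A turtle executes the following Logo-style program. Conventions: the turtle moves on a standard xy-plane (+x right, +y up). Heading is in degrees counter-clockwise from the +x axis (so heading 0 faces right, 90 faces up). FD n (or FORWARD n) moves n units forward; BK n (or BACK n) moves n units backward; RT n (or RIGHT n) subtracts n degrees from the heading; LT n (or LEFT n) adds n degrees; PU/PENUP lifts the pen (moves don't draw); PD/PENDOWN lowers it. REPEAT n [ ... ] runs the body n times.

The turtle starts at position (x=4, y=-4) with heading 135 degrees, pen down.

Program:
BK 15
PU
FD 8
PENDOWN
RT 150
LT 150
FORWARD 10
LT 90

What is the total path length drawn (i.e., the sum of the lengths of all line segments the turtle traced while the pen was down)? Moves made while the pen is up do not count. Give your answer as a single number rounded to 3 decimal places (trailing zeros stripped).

Executing turtle program step by step:
Start: pos=(4,-4), heading=135, pen down
BK 15: (4,-4) -> (14.607,-14.607) [heading=135, draw]
PU: pen up
FD 8: (14.607,-14.607) -> (8.95,-8.95) [heading=135, move]
PD: pen down
RT 150: heading 135 -> 345
LT 150: heading 345 -> 135
FD 10: (8.95,-8.95) -> (1.879,-1.879) [heading=135, draw]
LT 90: heading 135 -> 225
Final: pos=(1.879,-1.879), heading=225, 2 segment(s) drawn

Segment lengths:
  seg 1: (4,-4) -> (14.607,-14.607), length = 15
  seg 2: (8.95,-8.95) -> (1.879,-1.879), length = 10
Total = 25

Answer: 25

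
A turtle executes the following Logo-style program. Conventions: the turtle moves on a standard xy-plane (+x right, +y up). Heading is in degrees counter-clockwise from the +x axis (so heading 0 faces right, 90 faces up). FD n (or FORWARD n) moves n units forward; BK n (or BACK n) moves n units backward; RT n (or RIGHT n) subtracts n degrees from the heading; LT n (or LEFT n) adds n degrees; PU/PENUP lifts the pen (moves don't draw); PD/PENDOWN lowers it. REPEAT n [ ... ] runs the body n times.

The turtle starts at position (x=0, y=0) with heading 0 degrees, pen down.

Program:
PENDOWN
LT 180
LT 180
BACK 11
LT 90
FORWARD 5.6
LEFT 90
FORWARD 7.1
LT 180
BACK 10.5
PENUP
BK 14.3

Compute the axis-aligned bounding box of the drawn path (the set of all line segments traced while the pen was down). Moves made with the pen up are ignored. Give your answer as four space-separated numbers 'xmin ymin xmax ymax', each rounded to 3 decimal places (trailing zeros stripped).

Executing turtle program step by step:
Start: pos=(0,0), heading=0, pen down
PD: pen down
LT 180: heading 0 -> 180
LT 180: heading 180 -> 0
BK 11: (0,0) -> (-11,0) [heading=0, draw]
LT 90: heading 0 -> 90
FD 5.6: (-11,0) -> (-11,5.6) [heading=90, draw]
LT 90: heading 90 -> 180
FD 7.1: (-11,5.6) -> (-18.1,5.6) [heading=180, draw]
LT 180: heading 180 -> 0
BK 10.5: (-18.1,5.6) -> (-28.6,5.6) [heading=0, draw]
PU: pen up
BK 14.3: (-28.6,5.6) -> (-42.9,5.6) [heading=0, move]
Final: pos=(-42.9,5.6), heading=0, 4 segment(s) drawn

Segment endpoints: x in {-28.6, -18.1, -11, -11, 0}, y in {0, 0, 5.6, 5.6, 5.6}
xmin=-28.6, ymin=0, xmax=0, ymax=5.6

Answer: -28.6 0 0 5.6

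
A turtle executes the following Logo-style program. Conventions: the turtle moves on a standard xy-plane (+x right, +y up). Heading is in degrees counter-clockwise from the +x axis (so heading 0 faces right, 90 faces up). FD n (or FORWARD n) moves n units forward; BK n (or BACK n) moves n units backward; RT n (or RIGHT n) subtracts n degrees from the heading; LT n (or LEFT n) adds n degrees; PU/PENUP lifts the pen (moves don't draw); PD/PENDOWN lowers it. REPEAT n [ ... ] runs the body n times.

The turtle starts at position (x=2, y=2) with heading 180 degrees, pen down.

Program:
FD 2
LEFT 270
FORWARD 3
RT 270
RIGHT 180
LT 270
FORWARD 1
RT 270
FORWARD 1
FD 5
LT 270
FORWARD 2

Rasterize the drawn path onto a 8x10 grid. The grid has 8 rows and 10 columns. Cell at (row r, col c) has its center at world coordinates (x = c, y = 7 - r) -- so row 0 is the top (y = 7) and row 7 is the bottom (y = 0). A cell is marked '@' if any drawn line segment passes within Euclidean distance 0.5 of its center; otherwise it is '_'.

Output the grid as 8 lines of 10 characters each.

Answer: __________
__________
@_________
@@@@@@@___
@_____@___
@@@___@___
__________
__________

Derivation:
Segment 0: (2,2) -> (0,2)
Segment 1: (0,2) -> (0,5)
Segment 2: (0,5) -> (0,4)
Segment 3: (0,4) -> (1,4)
Segment 4: (1,4) -> (6,4)
Segment 5: (6,4) -> (6,2)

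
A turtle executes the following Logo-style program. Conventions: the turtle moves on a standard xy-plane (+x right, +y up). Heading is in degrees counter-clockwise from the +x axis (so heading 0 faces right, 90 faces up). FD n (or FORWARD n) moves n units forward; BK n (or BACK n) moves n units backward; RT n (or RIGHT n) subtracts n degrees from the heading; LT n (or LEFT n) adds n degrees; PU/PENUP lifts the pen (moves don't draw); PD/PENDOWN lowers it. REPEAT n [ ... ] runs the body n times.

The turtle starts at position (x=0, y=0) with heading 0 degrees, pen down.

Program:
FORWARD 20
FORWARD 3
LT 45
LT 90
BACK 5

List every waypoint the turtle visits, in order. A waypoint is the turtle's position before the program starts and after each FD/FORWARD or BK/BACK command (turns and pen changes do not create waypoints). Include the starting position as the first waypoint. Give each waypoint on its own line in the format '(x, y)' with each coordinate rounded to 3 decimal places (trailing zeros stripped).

Answer: (0, 0)
(20, 0)
(23, 0)
(26.536, -3.536)

Derivation:
Executing turtle program step by step:
Start: pos=(0,0), heading=0, pen down
FD 20: (0,0) -> (20,0) [heading=0, draw]
FD 3: (20,0) -> (23,0) [heading=0, draw]
LT 45: heading 0 -> 45
LT 90: heading 45 -> 135
BK 5: (23,0) -> (26.536,-3.536) [heading=135, draw]
Final: pos=(26.536,-3.536), heading=135, 3 segment(s) drawn
Waypoints (4 total):
(0, 0)
(20, 0)
(23, 0)
(26.536, -3.536)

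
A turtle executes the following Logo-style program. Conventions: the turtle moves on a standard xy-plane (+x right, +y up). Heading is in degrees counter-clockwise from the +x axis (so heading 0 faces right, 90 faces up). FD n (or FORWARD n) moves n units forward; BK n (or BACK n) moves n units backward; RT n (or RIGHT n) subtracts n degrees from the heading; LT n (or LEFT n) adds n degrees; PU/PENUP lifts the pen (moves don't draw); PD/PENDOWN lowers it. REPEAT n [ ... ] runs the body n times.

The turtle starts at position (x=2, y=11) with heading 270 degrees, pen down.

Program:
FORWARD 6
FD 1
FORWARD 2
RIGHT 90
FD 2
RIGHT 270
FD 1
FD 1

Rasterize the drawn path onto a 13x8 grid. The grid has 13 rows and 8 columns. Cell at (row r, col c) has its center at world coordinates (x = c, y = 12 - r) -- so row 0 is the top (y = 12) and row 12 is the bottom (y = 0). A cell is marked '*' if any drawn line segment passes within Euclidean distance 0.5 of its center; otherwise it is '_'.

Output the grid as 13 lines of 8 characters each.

Segment 0: (2,11) -> (2,5)
Segment 1: (2,5) -> (2,4)
Segment 2: (2,4) -> (2,2)
Segment 3: (2,2) -> (-0,2)
Segment 4: (-0,2) -> (-0,1)
Segment 5: (-0,1) -> (-0,0)

Answer: ________
__*_____
__*_____
__*_____
__*_____
__*_____
__*_____
__*_____
__*_____
__*_____
***_____
*_______
*_______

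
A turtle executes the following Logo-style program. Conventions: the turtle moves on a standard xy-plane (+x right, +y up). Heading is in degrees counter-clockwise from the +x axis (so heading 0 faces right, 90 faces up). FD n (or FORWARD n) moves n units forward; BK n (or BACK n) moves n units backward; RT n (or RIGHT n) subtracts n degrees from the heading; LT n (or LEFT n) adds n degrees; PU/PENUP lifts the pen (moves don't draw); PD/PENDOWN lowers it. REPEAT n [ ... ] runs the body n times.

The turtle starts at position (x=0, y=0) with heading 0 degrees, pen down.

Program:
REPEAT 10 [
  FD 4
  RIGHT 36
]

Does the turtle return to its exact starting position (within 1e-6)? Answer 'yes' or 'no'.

Answer: yes

Derivation:
Executing turtle program step by step:
Start: pos=(0,0), heading=0, pen down
REPEAT 10 [
  -- iteration 1/10 --
  FD 4: (0,0) -> (4,0) [heading=0, draw]
  RT 36: heading 0 -> 324
  -- iteration 2/10 --
  FD 4: (4,0) -> (7.236,-2.351) [heading=324, draw]
  RT 36: heading 324 -> 288
  -- iteration 3/10 --
  FD 4: (7.236,-2.351) -> (8.472,-6.155) [heading=288, draw]
  RT 36: heading 288 -> 252
  -- iteration 4/10 --
  FD 4: (8.472,-6.155) -> (7.236,-9.96) [heading=252, draw]
  RT 36: heading 252 -> 216
  -- iteration 5/10 --
  FD 4: (7.236,-9.96) -> (4,-12.311) [heading=216, draw]
  RT 36: heading 216 -> 180
  -- iteration 6/10 --
  FD 4: (4,-12.311) -> (0,-12.311) [heading=180, draw]
  RT 36: heading 180 -> 144
  -- iteration 7/10 --
  FD 4: (0,-12.311) -> (-3.236,-9.96) [heading=144, draw]
  RT 36: heading 144 -> 108
  -- iteration 8/10 --
  FD 4: (-3.236,-9.96) -> (-4.472,-6.155) [heading=108, draw]
  RT 36: heading 108 -> 72
  -- iteration 9/10 --
  FD 4: (-4.472,-6.155) -> (-3.236,-2.351) [heading=72, draw]
  RT 36: heading 72 -> 36
  -- iteration 10/10 --
  FD 4: (-3.236,-2.351) -> (0,0) [heading=36, draw]
  RT 36: heading 36 -> 0
]
Final: pos=(0,0), heading=0, 10 segment(s) drawn

Start position: (0, 0)
Final position: (0, 0)
Distance = 0; < 1e-6 -> CLOSED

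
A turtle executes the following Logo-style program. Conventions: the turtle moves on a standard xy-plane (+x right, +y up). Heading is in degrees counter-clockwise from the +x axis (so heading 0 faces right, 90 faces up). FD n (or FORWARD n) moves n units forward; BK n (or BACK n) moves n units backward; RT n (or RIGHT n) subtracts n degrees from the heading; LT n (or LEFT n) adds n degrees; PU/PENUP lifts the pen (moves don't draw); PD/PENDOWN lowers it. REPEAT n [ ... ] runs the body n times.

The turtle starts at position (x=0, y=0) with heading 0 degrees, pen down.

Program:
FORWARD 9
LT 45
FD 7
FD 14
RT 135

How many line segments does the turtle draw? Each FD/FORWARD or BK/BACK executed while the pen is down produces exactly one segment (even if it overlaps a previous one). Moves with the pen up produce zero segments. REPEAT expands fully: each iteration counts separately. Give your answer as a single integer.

Answer: 3

Derivation:
Executing turtle program step by step:
Start: pos=(0,0), heading=0, pen down
FD 9: (0,0) -> (9,0) [heading=0, draw]
LT 45: heading 0 -> 45
FD 7: (9,0) -> (13.95,4.95) [heading=45, draw]
FD 14: (13.95,4.95) -> (23.849,14.849) [heading=45, draw]
RT 135: heading 45 -> 270
Final: pos=(23.849,14.849), heading=270, 3 segment(s) drawn
Segments drawn: 3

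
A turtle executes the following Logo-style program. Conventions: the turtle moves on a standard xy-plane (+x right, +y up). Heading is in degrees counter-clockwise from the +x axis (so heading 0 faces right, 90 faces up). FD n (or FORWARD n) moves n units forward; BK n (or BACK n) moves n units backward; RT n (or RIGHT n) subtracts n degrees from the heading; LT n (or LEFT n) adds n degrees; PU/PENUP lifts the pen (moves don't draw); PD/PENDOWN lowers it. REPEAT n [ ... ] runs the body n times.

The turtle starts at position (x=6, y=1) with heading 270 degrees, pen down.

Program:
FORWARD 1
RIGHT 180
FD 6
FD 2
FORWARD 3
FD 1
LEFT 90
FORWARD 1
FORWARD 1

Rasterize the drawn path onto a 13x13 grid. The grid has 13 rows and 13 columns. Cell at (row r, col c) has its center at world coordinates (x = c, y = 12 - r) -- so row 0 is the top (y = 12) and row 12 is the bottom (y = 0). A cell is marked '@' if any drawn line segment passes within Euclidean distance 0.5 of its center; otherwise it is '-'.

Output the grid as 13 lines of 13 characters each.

Answer: ----@@@------
------@------
------@------
------@------
------@------
------@------
------@------
------@------
------@------
------@------
------@------
------@------
------@------

Derivation:
Segment 0: (6,1) -> (6,0)
Segment 1: (6,0) -> (6,6)
Segment 2: (6,6) -> (6,8)
Segment 3: (6,8) -> (6,11)
Segment 4: (6,11) -> (6,12)
Segment 5: (6,12) -> (5,12)
Segment 6: (5,12) -> (4,12)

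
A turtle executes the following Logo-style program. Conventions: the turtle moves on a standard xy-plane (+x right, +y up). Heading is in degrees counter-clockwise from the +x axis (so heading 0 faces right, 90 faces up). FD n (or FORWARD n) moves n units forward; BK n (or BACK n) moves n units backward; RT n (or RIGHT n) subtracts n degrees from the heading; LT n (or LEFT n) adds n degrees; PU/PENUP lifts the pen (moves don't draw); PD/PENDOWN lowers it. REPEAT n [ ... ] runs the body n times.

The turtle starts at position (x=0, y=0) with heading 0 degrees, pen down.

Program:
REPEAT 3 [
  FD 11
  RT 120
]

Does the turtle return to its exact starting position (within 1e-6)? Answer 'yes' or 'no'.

Answer: yes

Derivation:
Executing turtle program step by step:
Start: pos=(0,0), heading=0, pen down
REPEAT 3 [
  -- iteration 1/3 --
  FD 11: (0,0) -> (11,0) [heading=0, draw]
  RT 120: heading 0 -> 240
  -- iteration 2/3 --
  FD 11: (11,0) -> (5.5,-9.526) [heading=240, draw]
  RT 120: heading 240 -> 120
  -- iteration 3/3 --
  FD 11: (5.5,-9.526) -> (0,0) [heading=120, draw]
  RT 120: heading 120 -> 0
]
Final: pos=(0,0), heading=0, 3 segment(s) drawn

Start position: (0, 0)
Final position: (0, 0)
Distance = 0; < 1e-6 -> CLOSED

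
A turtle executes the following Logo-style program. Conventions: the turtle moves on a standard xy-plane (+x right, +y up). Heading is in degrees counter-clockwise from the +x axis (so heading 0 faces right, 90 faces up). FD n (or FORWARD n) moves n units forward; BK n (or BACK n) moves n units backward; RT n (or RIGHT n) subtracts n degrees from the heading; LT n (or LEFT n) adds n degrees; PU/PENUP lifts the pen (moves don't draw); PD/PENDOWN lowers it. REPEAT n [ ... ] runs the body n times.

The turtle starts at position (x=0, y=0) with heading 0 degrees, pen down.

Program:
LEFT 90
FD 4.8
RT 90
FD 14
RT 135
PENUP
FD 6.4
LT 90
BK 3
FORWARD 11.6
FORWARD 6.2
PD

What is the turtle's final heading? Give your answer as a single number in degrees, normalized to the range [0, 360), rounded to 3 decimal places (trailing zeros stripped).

Answer: 315

Derivation:
Executing turtle program step by step:
Start: pos=(0,0), heading=0, pen down
LT 90: heading 0 -> 90
FD 4.8: (0,0) -> (0,4.8) [heading=90, draw]
RT 90: heading 90 -> 0
FD 14: (0,4.8) -> (14,4.8) [heading=0, draw]
RT 135: heading 0 -> 225
PU: pen up
FD 6.4: (14,4.8) -> (9.475,0.275) [heading=225, move]
LT 90: heading 225 -> 315
BK 3: (9.475,0.275) -> (7.353,2.396) [heading=315, move]
FD 11.6: (7.353,2.396) -> (15.556,-5.807) [heading=315, move]
FD 6.2: (15.556,-5.807) -> (19.94,-10.191) [heading=315, move]
PD: pen down
Final: pos=(19.94,-10.191), heading=315, 2 segment(s) drawn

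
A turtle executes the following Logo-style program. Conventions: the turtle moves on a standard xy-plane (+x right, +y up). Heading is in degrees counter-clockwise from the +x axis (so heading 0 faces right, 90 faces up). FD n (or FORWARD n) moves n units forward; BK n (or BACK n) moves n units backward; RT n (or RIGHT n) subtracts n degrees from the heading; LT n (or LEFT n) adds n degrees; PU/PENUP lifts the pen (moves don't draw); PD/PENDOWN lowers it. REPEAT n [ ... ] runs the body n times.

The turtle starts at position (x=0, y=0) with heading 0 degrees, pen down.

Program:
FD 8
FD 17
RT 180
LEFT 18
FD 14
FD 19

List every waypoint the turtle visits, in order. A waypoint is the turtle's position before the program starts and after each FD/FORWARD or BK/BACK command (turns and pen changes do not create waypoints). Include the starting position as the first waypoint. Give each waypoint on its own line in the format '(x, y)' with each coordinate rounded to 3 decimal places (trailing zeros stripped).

Executing turtle program step by step:
Start: pos=(0,0), heading=0, pen down
FD 8: (0,0) -> (8,0) [heading=0, draw]
FD 17: (8,0) -> (25,0) [heading=0, draw]
RT 180: heading 0 -> 180
LT 18: heading 180 -> 198
FD 14: (25,0) -> (11.685,-4.326) [heading=198, draw]
FD 19: (11.685,-4.326) -> (-6.385,-10.198) [heading=198, draw]
Final: pos=(-6.385,-10.198), heading=198, 4 segment(s) drawn
Waypoints (5 total):
(0, 0)
(8, 0)
(25, 0)
(11.685, -4.326)
(-6.385, -10.198)

Answer: (0, 0)
(8, 0)
(25, 0)
(11.685, -4.326)
(-6.385, -10.198)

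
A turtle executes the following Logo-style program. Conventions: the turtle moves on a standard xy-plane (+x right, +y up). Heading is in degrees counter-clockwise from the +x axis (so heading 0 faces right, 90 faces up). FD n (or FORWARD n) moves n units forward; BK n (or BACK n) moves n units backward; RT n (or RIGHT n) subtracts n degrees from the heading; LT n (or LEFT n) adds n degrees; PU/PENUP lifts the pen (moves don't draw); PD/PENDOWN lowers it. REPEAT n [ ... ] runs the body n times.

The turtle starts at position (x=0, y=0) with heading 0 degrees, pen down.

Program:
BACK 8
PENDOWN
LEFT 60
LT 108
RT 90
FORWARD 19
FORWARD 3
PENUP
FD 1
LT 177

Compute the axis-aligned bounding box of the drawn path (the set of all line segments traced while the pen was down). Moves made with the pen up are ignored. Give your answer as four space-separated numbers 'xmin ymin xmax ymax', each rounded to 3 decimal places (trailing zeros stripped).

Executing turtle program step by step:
Start: pos=(0,0), heading=0, pen down
BK 8: (0,0) -> (-8,0) [heading=0, draw]
PD: pen down
LT 60: heading 0 -> 60
LT 108: heading 60 -> 168
RT 90: heading 168 -> 78
FD 19: (-8,0) -> (-4.05,18.585) [heading=78, draw]
FD 3: (-4.05,18.585) -> (-3.426,21.519) [heading=78, draw]
PU: pen up
FD 1: (-3.426,21.519) -> (-3.218,22.497) [heading=78, move]
LT 177: heading 78 -> 255
Final: pos=(-3.218,22.497), heading=255, 3 segment(s) drawn

Segment endpoints: x in {-8, -4.05, -3.426, 0}, y in {0, 18.585, 21.519}
xmin=-8, ymin=0, xmax=0, ymax=21.519

Answer: -8 0 0 21.519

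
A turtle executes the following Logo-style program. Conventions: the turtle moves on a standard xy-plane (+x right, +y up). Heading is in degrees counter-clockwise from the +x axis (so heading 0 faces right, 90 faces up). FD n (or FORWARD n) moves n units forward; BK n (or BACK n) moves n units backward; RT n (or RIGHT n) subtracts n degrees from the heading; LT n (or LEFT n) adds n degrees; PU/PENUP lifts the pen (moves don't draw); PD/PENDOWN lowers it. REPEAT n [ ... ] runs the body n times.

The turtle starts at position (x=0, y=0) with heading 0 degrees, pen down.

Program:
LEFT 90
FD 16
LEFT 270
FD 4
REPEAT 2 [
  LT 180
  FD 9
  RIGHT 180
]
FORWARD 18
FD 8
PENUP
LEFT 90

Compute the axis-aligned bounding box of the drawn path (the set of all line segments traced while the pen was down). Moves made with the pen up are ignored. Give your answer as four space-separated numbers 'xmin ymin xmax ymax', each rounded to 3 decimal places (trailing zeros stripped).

Answer: -14 0 12 16

Derivation:
Executing turtle program step by step:
Start: pos=(0,0), heading=0, pen down
LT 90: heading 0 -> 90
FD 16: (0,0) -> (0,16) [heading=90, draw]
LT 270: heading 90 -> 0
FD 4: (0,16) -> (4,16) [heading=0, draw]
REPEAT 2 [
  -- iteration 1/2 --
  LT 180: heading 0 -> 180
  FD 9: (4,16) -> (-5,16) [heading=180, draw]
  RT 180: heading 180 -> 0
  -- iteration 2/2 --
  LT 180: heading 0 -> 180
  FD 9: (-5,16) -> (-14,16) [heading=180, draw]
  RT 180: heading 180 -> 0
]
FD 18: (-14,16) -> (4,16) [heading=0, draw]
FD 8: (4,16) -> (12,16) [heading=0, draw]
PU: pen up
LT 90: heading 0 -> 90
Final: pos=(12,16), heading=90, 6 segment(s) drawn

Segment endpoints: x in {-14, -5, 0, 0, 4, 4, 12}, y in {0, 16, 16, 16}
xmin=-14, ymin=0, xmax=12, ymax=16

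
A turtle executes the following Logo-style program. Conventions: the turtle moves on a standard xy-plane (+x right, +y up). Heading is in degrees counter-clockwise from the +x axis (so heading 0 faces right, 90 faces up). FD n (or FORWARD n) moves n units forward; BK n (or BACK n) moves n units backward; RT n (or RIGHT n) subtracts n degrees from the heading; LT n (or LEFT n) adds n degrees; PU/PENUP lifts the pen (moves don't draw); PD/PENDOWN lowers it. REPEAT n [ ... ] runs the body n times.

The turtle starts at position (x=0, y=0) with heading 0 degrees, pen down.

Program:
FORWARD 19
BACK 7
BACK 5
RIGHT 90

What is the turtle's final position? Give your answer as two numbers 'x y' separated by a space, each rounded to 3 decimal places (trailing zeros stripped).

Answer: 7 0

Derivation:
Executing turtle program step by step:
Start: pos=(0,0), heading=0, pen down
FD 19: (0,0) -> (19,0) [heading=0, draw]
BK 7: (19,0) -> (12,0) [heading=0, draw]
BK 5: (12,0) -> (7,0) [heading=0, draw]
RT 90: heading 0 -> 270
Final: pos=(7,0), heading=270, 3 segment(s) drawn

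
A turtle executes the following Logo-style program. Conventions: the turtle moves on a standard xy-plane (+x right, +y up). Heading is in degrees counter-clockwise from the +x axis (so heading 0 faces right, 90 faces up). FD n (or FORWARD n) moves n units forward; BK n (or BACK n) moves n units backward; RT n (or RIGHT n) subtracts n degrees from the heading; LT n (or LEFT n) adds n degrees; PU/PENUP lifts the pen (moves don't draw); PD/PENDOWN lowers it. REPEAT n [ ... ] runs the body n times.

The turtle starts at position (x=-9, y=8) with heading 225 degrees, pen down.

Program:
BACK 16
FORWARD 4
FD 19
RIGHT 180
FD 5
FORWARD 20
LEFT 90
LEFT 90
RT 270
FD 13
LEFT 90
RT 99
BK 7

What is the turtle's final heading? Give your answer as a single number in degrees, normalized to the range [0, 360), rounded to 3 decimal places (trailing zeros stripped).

Answer: 306

Derivation:
Executing turtle program step by step:
Start: pos=(-9,8), heading=225, pen down
BK 16: (-9,8) -> (2.314,19.314) [heading=225, draw]
FD 4: (2.314,19.314) -> (-0.515,16.485) [heading=225, draw]
FD 19: (-0.515,16.485) -> (-13.95,3.05) [heading=225, draw]
RT 180: heading 225 -> 45
FD 5: (-13.95,3.05) -> (-10.414,6.586) [heading=45, draw]
FD 20: (-10.414,6.586) -> (3.728,20.728) [heading=45, draw]
LT 90: heading 45 -> 135
LT 90: heading 135 -> 225
RT 270: heading 225 -> 315
FD 13: (3.728,20.728) -> (12.92,11.536) [heading=315, draw]
LT 90: heading 315 -> 45
RT 99: heading 45 -> 306
BK 7: (12.92,11.536) -> (8.806,17.199) [heading=306, draw]
Final: pos=(8.806,17.199), heading=306, 7 segment(s) drawn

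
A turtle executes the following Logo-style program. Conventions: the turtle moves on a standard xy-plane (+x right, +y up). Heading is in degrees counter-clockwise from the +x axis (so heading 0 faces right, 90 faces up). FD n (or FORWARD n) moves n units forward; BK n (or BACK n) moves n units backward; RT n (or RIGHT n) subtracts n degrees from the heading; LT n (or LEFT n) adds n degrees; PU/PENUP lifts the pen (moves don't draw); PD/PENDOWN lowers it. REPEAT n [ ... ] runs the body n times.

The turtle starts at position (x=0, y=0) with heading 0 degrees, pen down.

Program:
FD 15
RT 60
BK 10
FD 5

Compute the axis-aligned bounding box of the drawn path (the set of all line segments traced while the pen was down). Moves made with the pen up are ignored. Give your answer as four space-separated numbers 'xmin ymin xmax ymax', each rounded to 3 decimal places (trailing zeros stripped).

Executing turtle program step by step:
Start: pos=(0,0), heading=0, pen down
FD 15: (0,0) -> (15,0) [heading=0, draw]
RT 60: heading 0 -> 300
BK 10: (15,0) -> (10,8.66) [heading=300, draw]
FD 5: (10,8.66) -> (12.5,4.33) [heading=300, draw]
Final: pos=(12.5,4.33), heading=300, 3 segment(s) drawn

Segment endpoints: x in {0, 10, 12.5, 15}, y in {0, 4.33, 8.66}
xmin=0, ymin=0, xmax=15, ymax=8.66

Answer: 0 0 15 8.66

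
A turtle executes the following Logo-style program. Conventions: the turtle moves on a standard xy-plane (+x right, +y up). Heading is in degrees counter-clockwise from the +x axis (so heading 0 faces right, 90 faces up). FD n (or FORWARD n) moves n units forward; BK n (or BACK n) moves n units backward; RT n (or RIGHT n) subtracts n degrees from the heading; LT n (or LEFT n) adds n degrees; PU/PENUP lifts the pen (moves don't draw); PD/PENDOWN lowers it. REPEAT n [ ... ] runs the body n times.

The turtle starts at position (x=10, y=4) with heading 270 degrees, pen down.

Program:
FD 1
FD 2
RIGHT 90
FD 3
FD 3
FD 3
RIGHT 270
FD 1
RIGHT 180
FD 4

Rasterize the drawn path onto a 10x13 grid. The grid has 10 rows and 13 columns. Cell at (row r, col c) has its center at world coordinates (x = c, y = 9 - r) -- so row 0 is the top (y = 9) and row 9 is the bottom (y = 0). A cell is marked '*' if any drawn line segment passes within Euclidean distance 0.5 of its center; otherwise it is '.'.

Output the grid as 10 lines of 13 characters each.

Segment 0: (10,4) -> (10,3)
Segment 1: (10,3) -> (10,1)
Segment 2: (10,1) -> (7,1)
Segment 3: (7,1) -> (4,1)
Segment 4: (4,1) -> (1,1)
Segment 5: (1,1) -> (1,0)
Segment 6: (1,0) -> (1,4)

Answer: .............
.............
.............
.............
.............
.*........*..
.*........*..
.*........*..
.**********..
.*...........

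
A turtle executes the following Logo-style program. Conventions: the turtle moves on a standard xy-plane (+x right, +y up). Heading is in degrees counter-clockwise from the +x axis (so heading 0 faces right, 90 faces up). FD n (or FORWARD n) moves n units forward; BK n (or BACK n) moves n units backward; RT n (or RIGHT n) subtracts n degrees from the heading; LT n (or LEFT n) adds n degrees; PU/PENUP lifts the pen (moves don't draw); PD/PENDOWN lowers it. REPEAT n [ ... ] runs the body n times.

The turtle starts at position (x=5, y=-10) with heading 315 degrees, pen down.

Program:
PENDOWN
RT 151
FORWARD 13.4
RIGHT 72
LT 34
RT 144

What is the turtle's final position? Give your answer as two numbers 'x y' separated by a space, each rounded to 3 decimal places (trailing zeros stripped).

Executing turtle program step by step:
Start: pos=(5,-10), heading=315, pen down
PD: pen down
RT 151: heading 315 -> 164
FD 13.4: (5,-10) -> (-7.881,-6.306) [heading=164, draw]
RT 72: heading 164 -> 92
LT 34: heading 92 -> 126
RT 144: heading 126 -> 342
Final: pos=(-7.881,-6.306), heading=342, 1 segment(s) drawn

Answer: -7.881 -6.306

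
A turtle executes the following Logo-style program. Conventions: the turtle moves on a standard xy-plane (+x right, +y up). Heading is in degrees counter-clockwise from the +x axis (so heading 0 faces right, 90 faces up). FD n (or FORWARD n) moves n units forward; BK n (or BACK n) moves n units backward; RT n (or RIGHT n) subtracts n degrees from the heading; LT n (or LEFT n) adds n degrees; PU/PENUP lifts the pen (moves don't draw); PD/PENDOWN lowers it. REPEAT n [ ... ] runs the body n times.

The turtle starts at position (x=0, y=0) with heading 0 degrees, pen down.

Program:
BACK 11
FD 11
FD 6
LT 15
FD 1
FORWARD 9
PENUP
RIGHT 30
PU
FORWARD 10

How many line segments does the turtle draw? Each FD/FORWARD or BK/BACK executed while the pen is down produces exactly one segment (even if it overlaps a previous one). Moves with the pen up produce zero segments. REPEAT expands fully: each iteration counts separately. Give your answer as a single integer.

Answer: 5

Derivation:
Executing turtle program step by step:
Start: pos=(0,0), heading=0, pen down
BK 11: (0,0) -> (-11,0) [heading=0, draw]
FD 11: (-11,0) -> (0,0) [heading=0, draw]
FD 6: (0,0) -> (6,0) [heading=0, draw]
LT 15: heading 0 -> 15
FD 1: (6,0) -> (6.966,0.259) [heading=15, draw]
FD 9: (6.966,0.259) -> (15.659,2.588) [heading=15, draw]
PU: pen up
RT 30: heading 15 -> 345
PU: pen up
FD 10: (15.659,2.588) -> (25.319,0) [heading=345, move]
Final: pos=(25.319,0), heading=345, 5 segment(s) drawn
Segments drawn: 5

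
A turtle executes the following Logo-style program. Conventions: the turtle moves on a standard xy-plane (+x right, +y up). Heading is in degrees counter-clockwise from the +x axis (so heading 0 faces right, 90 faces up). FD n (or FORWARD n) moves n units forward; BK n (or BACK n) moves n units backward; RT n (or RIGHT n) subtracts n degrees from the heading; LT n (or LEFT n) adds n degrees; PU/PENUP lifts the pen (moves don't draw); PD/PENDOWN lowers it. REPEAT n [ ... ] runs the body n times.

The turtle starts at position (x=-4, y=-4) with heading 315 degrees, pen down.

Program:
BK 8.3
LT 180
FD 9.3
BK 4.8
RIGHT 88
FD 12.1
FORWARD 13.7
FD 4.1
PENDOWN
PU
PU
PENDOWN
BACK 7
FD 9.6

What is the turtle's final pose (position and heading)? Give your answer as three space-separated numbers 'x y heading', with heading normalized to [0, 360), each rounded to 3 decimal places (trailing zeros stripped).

Executing turtle program step by step:
Start: pos=(-4,-4), heading=315, pen down
BK 8.3: (-4,-4) -> (-9.869,1.869) [heading=315, draw]
LT 180: heading 315 -> 135
FD 9.3: (-9.869,1.869) -> (-16.445,8.445) [heading=135, draw]
BK 4.8: (-16.445,8.445) -> (-13.051,5.051) [heading=135, draw]
RT 88: heading 135 -> 47
FD 12.1: (-13.051,5.051) -> (-4.799,13.9) [heading=47, draw]
FD 13.7: (-4.799,13.9) -> (4.545,23.92) [heading=47, draw]
FD 4.1: (4.545,23.92) -> (7.341,26.918) [heading=47, draw]
PD: pen down
PU: pen up
PU: pen up
PD: pen down
BK 7: (7.341,26.918) -> (2.567,21.799) [heading=47, draw]
FD 9.6: (2.567,21.799) -> (9.114,28.82) [heading=47, draw]
Final: pos=(9.114,28.82), heading=47, 8 segment(s) drawn

Answer: 9.114 28.82 47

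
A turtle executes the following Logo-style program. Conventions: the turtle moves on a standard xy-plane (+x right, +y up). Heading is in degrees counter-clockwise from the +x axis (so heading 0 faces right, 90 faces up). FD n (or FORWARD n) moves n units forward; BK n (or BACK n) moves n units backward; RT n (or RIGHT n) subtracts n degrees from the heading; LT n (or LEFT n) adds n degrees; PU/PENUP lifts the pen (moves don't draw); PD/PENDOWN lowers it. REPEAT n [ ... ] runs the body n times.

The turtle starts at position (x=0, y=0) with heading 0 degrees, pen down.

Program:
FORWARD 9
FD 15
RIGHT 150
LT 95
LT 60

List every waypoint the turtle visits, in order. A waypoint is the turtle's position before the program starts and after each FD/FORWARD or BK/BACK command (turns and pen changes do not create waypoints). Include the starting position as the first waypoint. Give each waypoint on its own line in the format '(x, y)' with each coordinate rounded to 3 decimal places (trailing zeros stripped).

Answer: (0, 0)
(9, 0)
(24, 0)

Derivation:
Executing turtle program step by step:
Start: pos=(0,0), heading=0, pen down
FD 9: (0,0) -> (9,0) [heading=0, draw]
FD 15: (9,0) -> (24,0) [heading=0, draw]
RT 150: heading 0 -> 210
LT 95: heading 210 -> 305
LT 60: heading 305 -> 5
Final: pos=(24,0), heading=5, 2 segment(s) drawn
Waypoints (3 total):
(0, 0)
(9, 0)
(24, 0)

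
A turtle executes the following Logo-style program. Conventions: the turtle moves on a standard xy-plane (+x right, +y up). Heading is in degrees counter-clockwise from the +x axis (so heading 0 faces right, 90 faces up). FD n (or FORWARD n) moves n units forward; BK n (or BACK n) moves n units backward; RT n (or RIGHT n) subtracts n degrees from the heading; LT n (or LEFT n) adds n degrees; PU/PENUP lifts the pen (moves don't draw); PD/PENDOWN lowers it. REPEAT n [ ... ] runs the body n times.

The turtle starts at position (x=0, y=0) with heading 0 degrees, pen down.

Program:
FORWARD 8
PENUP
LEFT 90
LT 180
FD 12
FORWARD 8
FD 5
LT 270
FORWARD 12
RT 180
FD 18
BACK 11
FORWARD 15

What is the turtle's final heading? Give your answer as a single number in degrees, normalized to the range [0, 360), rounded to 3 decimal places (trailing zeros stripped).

Executing turtle program step by step:
Start: pos=(0,0), heading=0, pen down
FD 8: (0,0) -> (8,0) [heading=0, draw]
PU: pen up
LT 90: heading 0 -> 90
LT 180: heading 90 -> 270
FD 12: (8,0) -> (8,-12) [heading=270, move]
FD 8: (8,-12) -> (8,-20) [heading=270, move]
FD 5: (8,-20) -> (8,-25) [heading=270, move]
LT 270: heading 270 -> 180
FD 12: (8,-25) -> (-4,-25) [heading=180, move]
RT 180: heading 180 -> 0
FD 18: (-4,-25) -> (14,-25) [heading=0, move]
BK 11: (14,-25) -> (3,-25) [heading=0, move]
FD 15: (3,-25) -> (18,-25) [heading=0, move]
Final: pos=(18,-25), heading=0, 1 segment(s) drawn

Answer: 0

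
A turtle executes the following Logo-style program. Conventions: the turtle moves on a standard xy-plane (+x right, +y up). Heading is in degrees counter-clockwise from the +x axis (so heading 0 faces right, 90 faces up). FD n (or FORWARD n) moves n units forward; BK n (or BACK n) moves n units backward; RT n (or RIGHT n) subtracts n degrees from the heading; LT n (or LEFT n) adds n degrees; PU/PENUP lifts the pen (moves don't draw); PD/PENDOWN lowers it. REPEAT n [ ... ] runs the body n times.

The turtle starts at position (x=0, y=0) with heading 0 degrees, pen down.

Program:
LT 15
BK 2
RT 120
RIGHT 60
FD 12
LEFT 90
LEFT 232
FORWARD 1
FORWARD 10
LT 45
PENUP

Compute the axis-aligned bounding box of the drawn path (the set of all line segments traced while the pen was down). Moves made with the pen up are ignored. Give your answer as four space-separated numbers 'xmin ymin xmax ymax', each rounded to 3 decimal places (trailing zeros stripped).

Executing turtle program step by step:
Start: pos=(0,0), heading=0, pen down
LT 15: heading 0 -> 15
BK 2: (0,0) -> (-1.932,-0.518) [heading=15, draw]
RT 120: heading 15 -> 255
RT 60: heading 255 -> 195
FD 12: (-1.932,-0.518) -> (-13.523,-3.623) [heading=195, draw]
LT 90: heading 195 -> 285
LT 232: heading 285 -> 157
FD 1: (-13.523,-3.623) -> (-14.443,-3.233) [heading=157, draw]
FD 10: (-14.443,-3.233) -> (-23.649,0.675) [heading=157, draw]
LT 45: heading 157 -> 202
PU: pen up
Final: pos=(-23.649,0.675), heading=202, 4 segment(s) drawn

Segment endpoints: x in {-23.649, -14.443, -13.523, -1.932, 0}, y in {-3.623, -3.233, -0.518, 0, 0.675}
xmin=-23.649, ymin=-3.623, xmax=0, ymax=0.675

Answer: -23.649 -3.623 0 0.675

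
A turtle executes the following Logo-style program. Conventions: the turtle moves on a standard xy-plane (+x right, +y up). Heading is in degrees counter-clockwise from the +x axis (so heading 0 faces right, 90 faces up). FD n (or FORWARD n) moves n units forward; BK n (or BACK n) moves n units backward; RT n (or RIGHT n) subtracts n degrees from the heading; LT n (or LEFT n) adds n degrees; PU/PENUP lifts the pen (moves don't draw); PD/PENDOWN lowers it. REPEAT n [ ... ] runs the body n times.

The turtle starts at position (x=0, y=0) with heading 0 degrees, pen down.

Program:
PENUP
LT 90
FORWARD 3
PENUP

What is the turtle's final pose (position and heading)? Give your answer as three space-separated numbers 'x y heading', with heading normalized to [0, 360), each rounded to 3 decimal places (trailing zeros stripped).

Answer: 0 3 90

Derivation:
Executing turtle program step by step:
Start: pos=(0,0), heading=0, pen down
PU: pen up
LT 90: heading 0 -> 90
FD 3: (0,0) -> (0,3) [heading=90, move]
PU: pen up
Final: pos=(0,3), heading=90, 0 segment(s) drawn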